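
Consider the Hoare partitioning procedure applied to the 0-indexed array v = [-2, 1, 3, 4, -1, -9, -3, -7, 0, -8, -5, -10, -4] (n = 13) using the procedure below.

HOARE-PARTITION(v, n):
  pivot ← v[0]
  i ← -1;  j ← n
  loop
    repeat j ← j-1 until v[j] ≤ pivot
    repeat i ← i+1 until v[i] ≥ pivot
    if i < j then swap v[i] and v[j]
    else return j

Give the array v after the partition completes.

pivot = v[0] = -2; i = -1, j = 13
j→12 (v[12]=-4≤-2), i→0 (v[0]=-2≥-2); i<j, swap → [-4, 1, 3, 4, -1, -9, -3, -7, 0, -8, -5, -10, -2]
j→11 (v[11]=-10≤-2), i→1 (v[1]=1≥-2); i<j, swap → [-4, -10, 3, 4, -1, -9, -3, -7, 0, -8, -5, 1, -2]
j→10 (v[10]=-5≤-2), i→2 (v[2]=3≥-2); i<j, swap → [-4, -10, -5, 4, -1, -9, -3, -7, 0, -8, 3, 1, -2]
j→9 (v[9]=-8≤-2), i→3 (v[3]=4≥-2); i<j, swap → [-4, -10, -5, -8, -1, -9, -3, -7, 0, 4, 3, 1, -2]
j→7 (v[7]=-7≤-2), i→4 (v[4]=-1≥-2); i<j, swap → [-4, -10, -5, -8, -7, -9, -3, -1, 0, 4, 3, 1, -2]
j→6, i→7; i≥j, return j=6. v = [-4, -10, -5, -8, -7, -9, -3, -1, 0, 4, 3, 1, -2]

[-4, -10, -5, -8, -7, -9, -3, -1, 0, 4, 3, 1, -2]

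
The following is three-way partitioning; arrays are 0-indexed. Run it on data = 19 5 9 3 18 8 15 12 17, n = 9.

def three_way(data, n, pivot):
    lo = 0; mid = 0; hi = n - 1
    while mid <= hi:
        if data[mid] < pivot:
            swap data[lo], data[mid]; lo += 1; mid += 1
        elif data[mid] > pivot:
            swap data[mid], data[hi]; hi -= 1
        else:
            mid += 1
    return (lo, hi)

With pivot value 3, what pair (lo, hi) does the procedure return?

lo=0 mid=0 hi=8
19>3: swap(0,8), hi=7 ⇒ 17 5 9 3 18 8 15 12 19
17>3: swap(0,7), hi=6 ⇒ 12 5 9 3 18 8 15 17 19
12>3: swap(0,6), hi=5 ⇒ 15 5 9 3 18 8 12 17 19
15>3: swap(0,5), hi=4 ⇒ 8 5 9 3 18 15 12 17 19
8>3: swap(0,4), hi=3 ⇒ 18 5 9 3 8 15 12 17 19
18>3: swap(0,3), hi=2 ⇒ 3 5 9 18 8 15 12 17 19
3=3: mid=1
5>3: swap(1,2), hi=1 ⇒ 3 9 5 18 8 15 12 17 19
9>3: swap(1,1), hi=0 ⇒ 3 9 5 18 8 15 12 17 19
done. lo=0 hi=0; data=3 9 5 18 8 15 12 17 19

(0, 0)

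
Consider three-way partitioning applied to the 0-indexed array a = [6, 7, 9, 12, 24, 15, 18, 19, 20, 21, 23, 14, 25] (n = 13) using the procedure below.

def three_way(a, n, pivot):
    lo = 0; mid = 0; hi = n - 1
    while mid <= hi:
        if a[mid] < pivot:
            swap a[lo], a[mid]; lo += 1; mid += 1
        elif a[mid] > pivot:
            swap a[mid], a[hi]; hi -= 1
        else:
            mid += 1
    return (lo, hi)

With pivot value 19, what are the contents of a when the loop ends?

[6, 7, 9, 12, 14, 15, 18, 19, 21, 23, 20, 25, 24]

lo=0 mid=0 hi=12
6<19: swap(0,0), lo=1 mid=1 ⇒ [6, 7, 9, 12, 24, 15, 18, 19, 20, 21, 23, 14, 25]
7<19: swap(1,1), lo=2 mid=2 ⇒ [6, 7, 9, 12, 24, 15, 18, 19, 20, 21, 23, 14, 25]
9<19: swap(2,2), lo=3 mid=3 ⇒ [6, 7, 9, 12, 24, 15, 18, 19, 20, 21, 23, 14, 25]
12<19: swap(3,3), lo=4 mid=4 ⇒ [6, 7, 9, 12, 24, 15, 18, 19, 20, 21, 23, 14, 25]
24>19: swap(4,12), hi=11 ⇒ [6, 7, 9, 12, 25, 15, 18, 19, 20, 21, 23, 14, 24]
25>19: swap(4,11), hi=10 ⇒ [6, 7, 9, 12, 14, 15, 18, 19, 20, 21, 23, 25, 24]
14<19: swap(4,4), lo=5 mid=5 ⇒ [6, 7, 9, 12, 14, 15, 18, 19, 20, 21, 23, 25, 24]
15<19: swap(5,5), lo=6 mid=6 ⇒ [6, 7, 9, 12, 14, 15, 18, 19, 20, 21, 23, 25, 24]
18<19: swap(6,6), lo=7 mid=7 ⇒ [6, 7, 9, 12, 14, 15, 18, 19, 20, 21, 23, 25, 24]
19=19: mid=8
20>19: swap(8,10), hi=9 ⇒ [6, 7, 9, 12, 14, 15, 18, 19, 23, 21, 20, 25, 24]
23>19: swap(8,9), hi=8 ⇒ [6, 7, 9, 12, 14, 15, 18, 19, 21, 23, 20, 25, 24]
21>19: swap(8,8), hi=7 ⇒ [6, 7, 9, 12, 14, 15, 18, 19, 21, 23, 20, 25, 24]
done. lo=7 hi=7; a=[6, 7, 9, 12, 14, 15, 18, 19, 21, 23, 20, 25, 24]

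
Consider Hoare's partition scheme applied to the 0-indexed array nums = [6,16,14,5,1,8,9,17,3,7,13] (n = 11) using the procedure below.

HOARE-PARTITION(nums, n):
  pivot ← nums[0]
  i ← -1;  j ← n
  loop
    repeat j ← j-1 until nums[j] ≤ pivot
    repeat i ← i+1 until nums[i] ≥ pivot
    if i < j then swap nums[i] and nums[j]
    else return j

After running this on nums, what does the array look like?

pivot = nums[0] = 6; i = -1, j = 11
j→8 (nums[8]=3≤6), i→0 (nums[0]=6≥6); i<j, swap → [3,16,14,5,1,8,9,17,6,7,13]
j→4 (nums[4]=1≤6), i→1 (nums[1]=16≥6); i<j, swap → [3,1,14,5,16,8,9,17,6,7,13]
j→3 (nums[3]=5≤6), i→2 (nums[2]=14≥6); i<j, swap → [3,1,5,14,16,8,9,17,6,7,13]
j→2, i→3; i≥j, return j=2. nums = [3,1,5,14,16,8,9,17,6,7,13]

[3,1,5,14,16,8,9,17,6,7,13]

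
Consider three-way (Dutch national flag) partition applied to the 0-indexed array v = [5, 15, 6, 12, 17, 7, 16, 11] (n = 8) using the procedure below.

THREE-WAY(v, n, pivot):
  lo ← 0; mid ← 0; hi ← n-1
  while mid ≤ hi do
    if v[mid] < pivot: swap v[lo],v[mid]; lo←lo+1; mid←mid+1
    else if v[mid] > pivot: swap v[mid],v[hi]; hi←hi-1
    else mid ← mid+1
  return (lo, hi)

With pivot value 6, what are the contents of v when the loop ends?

[5, 6, 12, 17, 7, 16, 11, 15]

pivot = 6; lo=0, mid=0, hi=7
v[mid]=5<6: swap v[0],v[0]; lo=1,mid=1 → [5, 15, 6, 12, 17, 7, 16, 11]
v[mid]=15>6: swap v[1],v[7]; hi=6 → [5, 11, 6, 12, 17, 7, 16, 15]
v[mid]=11>6: swap v[1],v[6]; hi=5 → [5, 16, 6, 12, 17, 7, 11, 15]
v[mid]=16>6: swap v[1],v[5]; hi=4 → [5, 7, 6, 12, 17, 16, 11, 15]
v[mid]=7>6: swap v[1],v[4]; hi=3 → [5, 17, 6, 12, 7, 16, 11, 15]
v[mid]=17>6: swap v[1],v[3]; hi=2 → [5, 12, 6, 17, 7, 16, 11, 15]
v[mid]=12>6: swap v[1],v[2]; hi=1 → [5, 6, 12, 17, 7, 16, 11, 15]
v[mid]=6=6: mid=2
end: lo=1, hi=1; v = [5, 6, 12, 17, 7, 16, 11, 15]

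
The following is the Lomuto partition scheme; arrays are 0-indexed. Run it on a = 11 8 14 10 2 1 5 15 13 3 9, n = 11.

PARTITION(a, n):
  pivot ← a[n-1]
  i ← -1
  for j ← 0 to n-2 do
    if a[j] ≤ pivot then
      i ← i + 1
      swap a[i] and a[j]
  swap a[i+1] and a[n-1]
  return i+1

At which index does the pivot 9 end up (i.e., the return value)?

5

pivot = a[10] = 9; i = -1
j=0: a[0]=11 > 9 → no swap
j=1: a[1]=8 ≤ 9 → i=0, swap a[0],a[1] → 8 11 14 10 2 1 5 15 13 3 9
j=2: a[2]=14 > 9 → no swap
j=3: a[3]=10 > 9 → no swap
j=4: a[4]=2 ≤ 9 → i=1, swap a[1],a[4] → 8 2 14 10 11 1 5 15 13 3 9
j=5: a[5]=1 ≤ 9 → i=2, swap a[2],a[5] → 8 2 1 10 11 14 5 15 13 3 9
j=6: a[6]=5 ≤ 9 → i=3, swap a[3],a[6] → 8 2 1 5 11 14 10 15 13 3 9
j=7: a[7]=15 > 9 → no swap
j=8: a[8]=13 > 9 → no swap
j=9: a[9]=3 ≤ 9 → i=4, swap a[4],a[9] → 8 2 1 5 3 14 10 15 13 11 9
final swap a[5],a[10] → 8 2 1 5 3 9 10 15 13 11 14; return 5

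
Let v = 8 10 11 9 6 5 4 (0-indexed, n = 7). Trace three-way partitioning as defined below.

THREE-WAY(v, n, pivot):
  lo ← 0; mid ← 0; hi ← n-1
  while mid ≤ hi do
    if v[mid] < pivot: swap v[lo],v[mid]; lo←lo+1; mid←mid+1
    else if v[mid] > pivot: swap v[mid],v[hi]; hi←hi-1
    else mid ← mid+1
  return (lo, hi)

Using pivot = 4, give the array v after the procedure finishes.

lo=0 mid=0 hi=6
8>4: swap(0,6), hi=5 ⇒ 4 10 11 9 6 5 8
4=4: mid=1
10>4: swap(1,5), hi=4 ⇒ 4 5 11 9 6 10 8
5>4: swap(1,4), hi=3 ⇒ 4 6 11 9 5 10 8
6>4: swap(1,3), hi=2 ⇒ 4 9 11 6 5 10 8
9>4: swap(1,2), hi=1 ⇒ 4 11 9 6 5 10 8
11>4: swap(1,1), hi=0 ⇒ 4 11 9 6 5 10 8
done. lo=0 hi=0; v=4 11 9 6 5 10 8

4 11 9 6 5 10 8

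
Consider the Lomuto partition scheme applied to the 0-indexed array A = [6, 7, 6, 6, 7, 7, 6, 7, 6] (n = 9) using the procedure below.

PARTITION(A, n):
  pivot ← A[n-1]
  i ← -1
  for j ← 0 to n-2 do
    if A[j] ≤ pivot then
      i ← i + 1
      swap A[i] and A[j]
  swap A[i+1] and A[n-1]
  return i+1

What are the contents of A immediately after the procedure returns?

[6, 6, 6, 6, 6, 7, 7, 7, 7]

pivot=6, i=-1
j=0: 6≤6, i=0, swap(0,0) ⇒ [6, 7, 6, 6, 7, 7, 6, 7, 6]
j=1: 7>6, skip
j=2: 6≤6, i=1, swap(1,2) ⇒ [6, 6, 7, 6, 7, 7, 6, 7, 6]
j=3: 6≤6, i=2, swap(2,3) ⇒ [6, 6, 6, 7, 7, 7, 6, 7, 6]
j=4: 7>6, skip
j=5: 7>6, skip
j=6: 6≤6, i=3, swap(3,6) ⇒ [6, 6, 6, 6, 7, 7, 7, 7, 6]
j=7: 7>6, skip
swap(4,8) ⇒ [6, 6, 6, 6, 6, 7, 7, 7, 7]; return 4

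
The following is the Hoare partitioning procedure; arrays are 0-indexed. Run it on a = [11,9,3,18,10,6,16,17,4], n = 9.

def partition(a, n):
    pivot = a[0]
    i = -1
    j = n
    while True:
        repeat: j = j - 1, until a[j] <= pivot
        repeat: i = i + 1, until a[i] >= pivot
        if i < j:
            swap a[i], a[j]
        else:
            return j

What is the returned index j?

pivot = a[0] = 11; i = -1, j = 9
j→8 (a[8]=4≤11), i→0 (a[0]=11≥11); i<j, swap → [4,9,3,18,10,6,16,17,11]
j→5 (a[5]=6≤11), i→3 (a[3]=18≥11); i<j, swap → [4,9,3,6,10,18,16,17,11]
j→4, i→5; i≥j, return j=4. a = [4,9,3,6,10,18,16,17,11]

4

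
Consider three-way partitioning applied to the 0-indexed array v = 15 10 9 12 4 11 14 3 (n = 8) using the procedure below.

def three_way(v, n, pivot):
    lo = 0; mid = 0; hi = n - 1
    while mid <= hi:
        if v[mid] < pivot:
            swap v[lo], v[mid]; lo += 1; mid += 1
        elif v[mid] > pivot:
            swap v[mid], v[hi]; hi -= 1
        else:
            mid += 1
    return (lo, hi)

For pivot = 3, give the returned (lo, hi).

pivot = 3; lo=0, mid=0, hi=7
v[mid]=15>3: swap v[0],v[7]; hi=6 → 3 10 9 12 4 11 14 15
v[mid]=3=3: mid=1
v[mid]=10>3: swap v[1],v[6]; hi=5 → 3 14 9 12 4 11 10 15
v[mid]=14>3: swap v[1],v[5]; hi=4 → 3 11 9 12 4 14 10 15
v[mid]=11>3: swap v[1],v[4]; hi=3 → 3 4 9 12 11 14 10 15
v[mid]=4>3: swap v[1],v[3]; hi=2 → 3 12 9 4 11 14 10 15
v[mid]=12>3: swap v[1],v[2]; hi=1 → 3 9 12 4 11 14 10 15
v[mid]=9>3: swap v[1],v[1]; hi=0 → 3 9 12 4 11 14 10 15
end: lo=0, hi=0; v = 3 9 12 4 11 14 10 15

(0, 0)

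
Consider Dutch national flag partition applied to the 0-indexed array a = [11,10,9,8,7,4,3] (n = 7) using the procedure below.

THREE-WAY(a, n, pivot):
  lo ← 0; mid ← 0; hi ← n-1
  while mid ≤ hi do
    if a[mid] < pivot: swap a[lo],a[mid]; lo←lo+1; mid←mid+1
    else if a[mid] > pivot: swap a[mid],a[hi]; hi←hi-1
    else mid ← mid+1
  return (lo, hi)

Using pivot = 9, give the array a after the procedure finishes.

[3,4,8,7,9,10,11]

lo=0 mid=0 hi=6
11>9: swap(0,6), hi=5 ⇒ [3,10,9,8,7,4,11]
3<9: swap(0,0), lo=1 mid=1 ⇒ [3,10,9,8,7,4,11]
10>9: swap(1,5), hi=4 ⇒ [3,4,9,8,7,10,11]
4<9: swap(1,1), lo=2 mid=2 ⇒ [3,4,9,8,7,10,11]
9=9: mid=3
8<9: swap(2,3), lo=3 mid=4 ⇒ [3,4,8,9,7,10,11]
7<9: swap(3,4), lo=4 mid=5 ⇒ [3,4,8,7,9,10,11]
done. lo=4 hi=4; a=[3,4,8,7,9,10,11]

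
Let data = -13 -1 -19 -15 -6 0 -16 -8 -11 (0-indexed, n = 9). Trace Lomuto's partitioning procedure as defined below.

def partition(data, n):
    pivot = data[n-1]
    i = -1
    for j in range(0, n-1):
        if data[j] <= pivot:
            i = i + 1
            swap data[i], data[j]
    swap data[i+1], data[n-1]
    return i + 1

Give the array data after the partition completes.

-13 -19 -15 -16 -11 0 -1 -8 -6

pivot=-11, i=-1
j=0: -13≤-11, i=0, swap(0,0) ⇒ -13 -1 -19 -15 -6 0 -16 -8 -11
j=1: -1>-11, skip
j=2: -19≤-11, i=1, swap(1,2) ⇒ -13 -19 -1 -15 -6 0 -16 -8 -11
j=3: -15≤-11, i=2, swap(2,3) ⇒ -13 -19 -15 -1 -6 0 -16 -8 -11
j=4: -6>-11, skip
j=5: 0>-11, skip
j=6: -16≤-11, i=3, swap(3,6) ⇒ -13 -19 -15 -16 -6 0 -1 -8 -11
j=7: -8>-11, skip
swap(4,8) ⇒ -13 -19 -15 -16 -11 0 -1 -8 -6; return 4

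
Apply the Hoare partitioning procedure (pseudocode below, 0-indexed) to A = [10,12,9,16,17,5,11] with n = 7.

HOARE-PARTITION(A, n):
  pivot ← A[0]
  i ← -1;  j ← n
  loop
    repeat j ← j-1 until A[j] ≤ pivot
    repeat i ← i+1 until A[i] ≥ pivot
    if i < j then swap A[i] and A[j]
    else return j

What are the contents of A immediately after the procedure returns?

[5,9,12,16,17,10,11]

pivot=10
j stops at 5 (5), i stops at 0 (10); swap ⇒ [5,12,9,16,17,10,11]
j stops at 2 (9), i stops at 1 (12); swap ⇒ [5,9,12,16,17,10,11]
j stops at 1, i stops at 2; i≥j ⇒ return 1. A=[5,9,12,16,17,10,11]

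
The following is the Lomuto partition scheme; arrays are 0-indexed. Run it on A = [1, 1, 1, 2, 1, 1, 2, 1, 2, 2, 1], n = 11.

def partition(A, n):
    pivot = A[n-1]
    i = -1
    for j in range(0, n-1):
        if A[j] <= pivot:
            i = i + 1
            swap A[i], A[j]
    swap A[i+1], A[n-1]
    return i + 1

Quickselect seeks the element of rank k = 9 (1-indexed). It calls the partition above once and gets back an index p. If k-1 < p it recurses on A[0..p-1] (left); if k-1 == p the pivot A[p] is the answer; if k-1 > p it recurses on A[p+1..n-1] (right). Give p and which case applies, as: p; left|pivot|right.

6; right

pivot = A[10] = 1; i = -1
j=0: A[0]=1 ≤ 1 → i=0, swap A[0],A[0] (no change) → [1, 1, 1, 2, 1, 1, 2, 1, 2, 2, 1]
j=1: A[1]=1 ≤ 1 → i=1, swap A[1],A[1] (no change) → [1, 1, 1, 2, 1, 1, 2, 1, 2, 2, 1]
j=2: A[2]=1 ≤ 1 → i=2, swap A[2],A[2] (no change) → [1, 1, 1, 2, 1, 1, 2, 1, 2, 2, 1]
j=3: A[3]=2 > 1 → no swap
j=4: A[4]=1 ≤ 1 → i=3, swap A[3],A[4] → [1, 1, 1, 1, 2, 1, 2, 1, 2, 2, 1]
j=5: A[5]=1 ≤ 1 → i=4, swap A[4],A[5] → [1, 1, 1, 1, 1, 2, 2, 1, 2, 2, 1]
j=6: A[6]=2 > 1 → no swap
j=7: A[7]=1 ≤ 1 → i=5, swap A[5],A[7] → [1, 1, 1, 1, 1, 1, 2, 2, 2, 2, 1]
j=8: A[8]=2 > 1 → no swap
j=9: A[9]=2 > 1 → no swap
final swap A[6],A[10] → [1, 1, 1, 1, 1, 1, 1, 2, 2, 2, 2]; return 6
p = 6; k-1 = 8 > 6 ⇒ right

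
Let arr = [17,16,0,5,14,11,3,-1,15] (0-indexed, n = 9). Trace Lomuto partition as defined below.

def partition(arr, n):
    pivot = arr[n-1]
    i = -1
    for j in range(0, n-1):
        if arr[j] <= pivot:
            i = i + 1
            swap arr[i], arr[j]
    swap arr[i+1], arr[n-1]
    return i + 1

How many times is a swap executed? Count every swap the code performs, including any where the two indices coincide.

pivot=15, i=-1
j=0: 17>15, skip
j=1: 16>15, skip
j=2: 0≤15, i=0, swap(0,2) ⇒ [0,16,17,5,14,11,3,-1,15]
j=3: 5≤15, i=1, swap(1,3) ⇒ [0,5,17,16,14,11,3,-1,15]
j=4: 14≤15, i=2, swap(2,4) ⇒ [0,5,14,16,17,11,3,-1,15]
j=5: 11≤15, i=3, swap(3,5) ⇒ [0,5,14,11,17,16,3,-1,15]
j=6: 3≤15, i=4, swap(4,6) ⇒ [0,5,14,11,3,16,17,-1,15]
j=7: -1≤15, i=5, swap(5,7) ⇒ [0,5,14,11,3,-1,17,16,15]
swap(6,8) ⇒ [0,5,14,11,3,-1,15,16,17]; return 6

7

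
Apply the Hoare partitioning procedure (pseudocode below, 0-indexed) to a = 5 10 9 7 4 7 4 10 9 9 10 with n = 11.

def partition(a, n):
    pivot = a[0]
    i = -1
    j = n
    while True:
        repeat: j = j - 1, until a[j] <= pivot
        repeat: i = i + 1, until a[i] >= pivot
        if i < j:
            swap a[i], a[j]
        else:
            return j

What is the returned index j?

1

pivot = a[0] = 5; i = -1, j = 11
j→6 (a[6]=4≤5), i→0 (a[0]=5≥5); i<j, swap → 4 10 9 7 4 7 5 10 9 9 10
j→4 (a[4]=4≤5), i→1 (a[1]=10≥5); i<j, swap → 4 4 9 7 10 7 5 10 9 9 10
j→1, i→2; i≥j, return j=1. a = 4 4 9 7 10 7 5 10 9 9 10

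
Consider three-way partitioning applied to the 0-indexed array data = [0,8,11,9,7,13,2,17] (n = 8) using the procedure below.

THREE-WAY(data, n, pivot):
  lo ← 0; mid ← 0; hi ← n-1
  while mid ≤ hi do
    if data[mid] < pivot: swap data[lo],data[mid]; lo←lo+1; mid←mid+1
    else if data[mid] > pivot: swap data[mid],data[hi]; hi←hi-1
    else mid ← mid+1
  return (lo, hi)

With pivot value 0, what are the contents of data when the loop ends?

[0,11,9,7,13,2,17,8]

lo=0 mid=0 hi=7
0=0: mid=1
8>0: swap(1,7), hi=6 ⇒ [0,17,11,9,7,13,2,8]
17>0: swap(1,6), hi=5 ⇒ [0,2,11,9,7,13,17,8]
2>0: swap(1,5), hi=4 ⇒ [0,13,11,9,7,2,17,8]
13>0: swap(1,4), hi=3 ⇒ [0,7,11,9,13,2,17,8]
7>0: swap(1,3), hi=2 ⇒ [0,9,11,7,13,2,17,8]
9>0: swap(1,2), hi=1 ⇒ [0,11,9,7,13,2,17,8]
11>0: swap(1,1), hi=0 ⇒ [0,11,9,7,13,2,17,8]
done. lo=0 hi=0; data=[0,11,9,7,13,2,17,8]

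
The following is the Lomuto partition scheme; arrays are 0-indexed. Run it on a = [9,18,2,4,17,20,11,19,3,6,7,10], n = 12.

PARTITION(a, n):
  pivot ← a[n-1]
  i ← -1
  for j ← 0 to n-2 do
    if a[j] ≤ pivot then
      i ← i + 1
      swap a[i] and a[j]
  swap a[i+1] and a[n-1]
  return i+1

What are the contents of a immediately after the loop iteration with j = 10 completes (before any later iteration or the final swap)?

[9,2,4,3,6,7,11,19,18,17,20,10]

pivot = a[11] = 10; i = -1
j=0: a[0]=9 ≤ 10 → i=0, swap a[0],a[0] (no change) → [9,18,2,4,17,20,11,19,3,6,7,10]
j=1: a[1]=18 > 10 → no swap
j=2: a[2]=2 ≤ 10 → i=1, swap a[1],a[2] → [9,2,18,4,17,20,11,19,3,6,7,10]
j=3: a[3]=4 ≤ 10 → i=2, swap a[2],a[3] → [9,2,4,18,17,20,11,19,3,6,7,10]
j=4: a[4]=17 > 10 → no swap
j=5: a[5]=20 > 10 → no swap
j=6: a[6]=11 > 10 → no swap
j=7: a[7]=19 > 10 → no swap
j=8: a[8]=3 ≤ 10 → i=3, swap a[3],a[8] → [9,2,4,3,17,20,11,19,18,6,7,10]
j=9: a[9]=6 ≤ 10 → i=4, swap a[4],a[9] → [9,2,4,3,6,20,11,19,18,17,7,10]
j=10: a[10]=7 ≤ 10 → i=5, swap a[5],a[10] → [9,2,4,3,6,7,11,19,18,17,20,10]
(after j=10) a = [9,2,4,3,6,7,11,19,18,17,20,10]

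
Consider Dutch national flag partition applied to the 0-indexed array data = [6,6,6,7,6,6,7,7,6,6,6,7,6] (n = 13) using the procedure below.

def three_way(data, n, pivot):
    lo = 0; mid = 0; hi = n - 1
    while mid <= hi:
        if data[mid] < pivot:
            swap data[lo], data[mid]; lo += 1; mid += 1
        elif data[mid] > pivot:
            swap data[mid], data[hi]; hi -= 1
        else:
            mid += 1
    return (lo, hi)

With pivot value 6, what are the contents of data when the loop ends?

pivot = 6; lo=0, mid=0, hi=12
data[mid]=6=6: mid=1
data[mid]=6=6: mid=2
data[mid]=6=6: mid=3
data[mid]=7>6: swap data[3],data[12]; hi=11 → [6,6,6,6,6,6,7,7,6,6,6,7,7]
data[mid]=6=6: mid=4
data[mid]=6=6: mid=5
data[mid]=6=6: mid=6
data[mid]=7>6: swap data[6],data[11]; hi=10 → [6,6,6,6,6,6,7,7,6,6,6,7,7]
data[mid]=7>6: swap data[6],data[10]; hi=9 → [6,6,6,6,6,6,6,7,6,6,7,7,7]
data[mid]=6=6: mid=7
data[mid]=7>6: swap data[7],data[9]; hi=8 → [6,6,6,6,6,6,6,6,6,7,7,7,7]
data[mid]=6=6: mid=8
data[mid]=6=6: mid=9
end: lo=0, hi=8; data = [6,6,6,6,6,6,6,6,6,7,7,7,7]

[6,6,6,6,6,6,6,6,6,7,7,7,7]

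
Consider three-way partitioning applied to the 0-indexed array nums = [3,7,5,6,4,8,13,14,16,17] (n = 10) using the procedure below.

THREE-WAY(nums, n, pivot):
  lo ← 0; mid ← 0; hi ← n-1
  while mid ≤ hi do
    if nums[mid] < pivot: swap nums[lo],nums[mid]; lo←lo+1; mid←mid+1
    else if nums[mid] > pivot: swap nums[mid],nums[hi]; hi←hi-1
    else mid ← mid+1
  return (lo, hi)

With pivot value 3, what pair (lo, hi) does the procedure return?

(0, 0)

lo=0 mid=0 hi=9
3=3: mid=1
7>3: swap(1,9), hi=8 ⇒ [3,17,5,6,4,8,13,14,16,7]
17>3: swap(1,8), hi=7 ⇒ [3,16,5,6,4,8,13,14,17,7]
16>3: swap(1,7), hi=6 ⇒ [3,14,5,6,4,8,13,16,17,7]
14>3: swap(1,6), hi=5 ⇒ [3,13,5,6,4,8,14,16,17,7]
13>3: swap(1,5), hi=4 ⇒ [3,8,5,6,4,13,14,16,17,7]
8>3: swap(1,4), hi=3 ⇒ [3,4,5,6,8,13,14,16,17,7]
4>3: swap(1,3), hi=2 ⇒ [3,6,5,4,8,13,14,16,17,7]
6>3: swap(1,2), hi=1 ⇒ [3,5,6,4,8,13,14,16,17,7]
5>3: swap(1,1), hi=0 ⇒ [3,5,6,4,8,13,14,16,17,7]
done. lo=0 hi=0; nums=[3,5,6,4,8,13,14,16,17,7]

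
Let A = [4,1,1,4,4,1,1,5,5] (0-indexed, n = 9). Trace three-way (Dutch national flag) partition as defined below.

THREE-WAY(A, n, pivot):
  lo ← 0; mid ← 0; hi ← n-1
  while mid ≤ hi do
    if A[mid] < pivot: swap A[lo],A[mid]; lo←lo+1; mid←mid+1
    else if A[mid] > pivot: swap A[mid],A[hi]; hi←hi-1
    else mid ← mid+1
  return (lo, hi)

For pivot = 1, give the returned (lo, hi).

(0, 3)

pivot = 1; lo=0, mid=0, hi=8
A[mid]=4>1: swap A[0],A[8]; hi=7 → [5,1,1,4,4,1,1,5,4]
A[mid]=5>1: swap A[0],A[7]; hi=6 → [5,1,1,4,4,1,1,5,4]
A[mid]=5>1: swap A[0],A[6]; hi=5 → [1,1,1,4,4,1,5,5,4]
A[mid]=1=1: mid=1
A[mid]=1=1: mid=2
A[mid]=1=1: mid=3
A[mid]=4>1: swap A[3],A[5]; hi=4 → [1,1,1,1,4,4,5,5,4]
A[mid]=1=1: mid=4
A[mid]=4>1: swap A[4],A[4]; hi=3 → [1,1,1,1,4,4,5,5,4]
end: lo=0, hi=3; A = [1,1,1,1,4,4,5,5,4]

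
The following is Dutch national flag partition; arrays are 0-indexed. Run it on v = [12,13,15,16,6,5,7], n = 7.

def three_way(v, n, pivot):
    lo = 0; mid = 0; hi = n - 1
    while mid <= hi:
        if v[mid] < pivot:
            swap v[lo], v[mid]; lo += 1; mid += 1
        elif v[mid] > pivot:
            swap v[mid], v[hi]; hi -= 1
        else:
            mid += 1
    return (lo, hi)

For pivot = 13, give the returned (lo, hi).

pivot = 13; lo=0, mid=0, hi=6
v[mid]=12<13: swap v[0],v[0]; lo=1,mid=1 → [12,13,15,16,6,5,7]
v[mid]=13=13: mid=2
v[mid]=15>13: swap v[2],v[6]; hi=5 → [12,13,7,16,6,5,15]
v[mid]=7<13: swap v[1],v[2]; lo=2,mid=3 → [12,7,13,16,6,5,15]
v[mid]=16>13: swap v[3],v[5]; hi=4 → [12,7,13,5,6,16,15]
v[mid]=5<13: swap v[2],v[3]; lo=3,mid=4 → [12,7,5,13,6,16,15]
v[mid]=6<13: swap v[3],v[4]; lo=4,mid=5 → [12,7,5,6,13,16,15]
end: lo=4, hi=4; v = [12,7,5,6,13,16,15]

(4, 4)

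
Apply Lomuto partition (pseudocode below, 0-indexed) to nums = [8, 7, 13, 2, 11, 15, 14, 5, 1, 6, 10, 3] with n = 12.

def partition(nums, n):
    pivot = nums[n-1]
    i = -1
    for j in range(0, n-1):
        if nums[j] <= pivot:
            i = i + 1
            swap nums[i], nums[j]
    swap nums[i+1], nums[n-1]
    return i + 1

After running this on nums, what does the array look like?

pivot = nums[11] = 3; i = -1
j=0: nums[0]=8 > 3 → no swap
j=1: nums[1]=7 > 3 → no swap
j=2: nums[2]=13 > 3 → no swap
j=3: nums[3]=2 ≤ 3 → i=0, swap nums[0],nums[3] → [2, 7, 13, 8, 11, 15, 14, 5, 1, 6, 10, 3]
j=4: nums[4]=11 > 3 → no swap
j=5: nums[5]=15 > 3 → no swap
j=6: nums[6]=14 > 3 → no swap
j=7: nums[7]=5 > 3 → no swap
j=8: nums[8]=1 ≤ 3 → i=1, swap nums[1],nums[8] → [2, 1, 13, 8, 11, 15, 14, 5, 7, 6, 10, 3]
j=9: nums[9]=6 > 3 → no swap
j=10: nums[10]=10 > 3 → no swap
final swap nums[2],nums[11] → [2, 1, 3, 8, 11, 15, 14, 5, 7, 6, 10, 13]; return 2

[2, 1, 3, 8, 11, 15, 14, 5, 7, 6, 10, 13]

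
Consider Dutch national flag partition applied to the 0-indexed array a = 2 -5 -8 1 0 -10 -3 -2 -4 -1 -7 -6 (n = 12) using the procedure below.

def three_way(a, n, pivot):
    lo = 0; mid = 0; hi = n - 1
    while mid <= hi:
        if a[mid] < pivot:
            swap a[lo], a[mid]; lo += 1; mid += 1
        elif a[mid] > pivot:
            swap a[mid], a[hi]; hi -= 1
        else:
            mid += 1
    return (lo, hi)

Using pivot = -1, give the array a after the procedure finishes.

pivot = -1; lo=0, mid=0, hi=11
a[mid]=2>-1: swap a[0],a[11]; hi=10 → -6 -5 -8 1 0 -10 -3 -2 -4 -1 -7 2
a[mid]=-6<-1: swap a[0],a[0]; lo=1,mid=1 → -6 -5 -8 1 0 -10 -3 -2 -4 -1 -7 2
a[mid]=-5<-1: swap a[1],a[1]; lo=2,mid=2 → -6 -5 -8 1 0 -10 -3 -2 -4 -1 -7 2
a[mid]=-8<-1: swap a[2],a[2]; lo=3,mid=3 → -6 -5 -8 1 0 -10 -3 -2 -4 -1 -7 2
a[mid]=1>-1: swap a[3],a[10]; hi=9 → -6 -5 -8 -7 0 -10 -3 -2 -4 -1 1 2
a[mid]=-7<-1: swap a[3],a[3]; lo=4,mid=4 → -6 -5 -8 -7 0 -10 -3 -2 -4 -1 1 2
a[mid]=0>-1: swap a[4],a[9]; hi=8 → -6 -5 -8 -7 -1 -10 -3 -2 -4 0 1 2
a[mid]=-1=-1: mid=5
a[mid]=-10<-1: swap a[4],a[5]; lo=5,mid=6 → -6 -5 -8 -7 -10 -1 -3 -2 -4 0 1 2
a[mid]=-3<-1: swap a[5],a[6]; lo=6,mid=7 → -6 -5 -8 -7 -10 -3 -1 -2 -4 0 1 2
a[mid]=-2<-1: swap a[6],a[7]; lo=7,mid=8 → -6 -5 -8 -7 -10 -3 -2 -1 -4 0 1 2
a[mid]=-4<-1: swap a[7],a[8]; lo=8,mid=9 → -6 -5 -8 -7 -10 -3 -2 -4 -1 0 1 2
end: lo=8, hi=8; a = -6 -5 -8 -7 -10 -3 -2 -4 -1 0 1 2

-6 -5 -8 -7 -10 -3 -2 -4 -1 0 1 2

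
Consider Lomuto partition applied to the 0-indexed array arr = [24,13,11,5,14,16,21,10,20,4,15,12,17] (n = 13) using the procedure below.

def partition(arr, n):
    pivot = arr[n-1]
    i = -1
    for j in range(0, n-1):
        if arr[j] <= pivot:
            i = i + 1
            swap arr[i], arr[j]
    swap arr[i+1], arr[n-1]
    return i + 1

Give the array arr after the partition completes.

[13,11,5,14,16,10,4,15,12,17,24,20,21]

pivot = arr[12] = 17; i = -1
j=0: arr[0]=24 > 17 → no swap
j=1: arr[1]=13 ≤ 17 → i=0, swap arr[0],arr[1] → [13,24,11,5,14,16,21,10,20,4,15,12,17]
j=2: arr[2]=11 ≤ 17 → i=1, swap arr[1],arr[2] → [13,11,24,5,14,16,21,10,20,4,15,12,17]
j=3: arr[3]=5 ≤ 17 → i=2, swap arr[2],arr[3] → [13,11,5,24,14,16,21,10,20,4,15,12,17]
j=4: arr[4]=14 ≤ 17 → i=3, swap arr[3],arr[4] → [13,11,5,14,24,16,21,10,20,4,15,12,17]
j=5: arr[5]=16 ≤ 17 → i=4, swap arr[4],arr[5] → [13,11,5,14,16,24,21,10,20,4,15,12,17]
j=6: arr[6]=21 > 17 → no swap
j=7: arr[7]=10 ≤ 17 → i=5, swap arr[5],arr[7] → [13,11,5,14,16,10,21,24,20,4,15,12,17]
j=8: arr[8]=20 > 17 → no swap
j=9: arr[9]=4 ≤ 17 → i=6, swap arr[6],arr[9] → [13,11,5,14,16,10,4,24,20,21,15,12,17]
j=10: arr[10]=15 ≤ 17 → i=7, swap arr[7],arr[10] → [13,11,5,14,16,10,4,15,20,21,24,12,17]
j=11: arr[11]=12 ≤ 17 → i=8, swap arr[8],arr[11] → [13,11,5,14,16,10,4,15,12,21,24,20,17]
final swap arr[9],arr[12] → [13,11,5,14,16,10,4,15,12,17,24,20,21]; return 9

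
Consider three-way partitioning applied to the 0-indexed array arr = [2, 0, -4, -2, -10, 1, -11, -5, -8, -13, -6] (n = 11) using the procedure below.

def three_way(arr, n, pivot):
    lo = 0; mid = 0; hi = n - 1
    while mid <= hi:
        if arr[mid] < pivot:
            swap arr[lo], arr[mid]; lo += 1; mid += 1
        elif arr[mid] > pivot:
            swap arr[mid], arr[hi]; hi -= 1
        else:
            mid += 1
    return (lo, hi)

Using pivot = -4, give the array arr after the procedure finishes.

lo=0 mid=0 hi=10
2>-4: swap(0,10), hi=9 ⇒ [-6, 0, -4, -2, -10, 1, -11, -5, -8, -13, 2]
-6<-4: swap(0,0), lo=1 mid=1 ⇒ [-6, 0, -4, -2, -10, 1, -11, -5, -8, -13, 2]
0>-4: swap(1,9), hi=8 ⇒ [-6, -13, -4, -2, -10, 1, -11, -5, -8, 0, 2]
-13<-4: swap(1,1), lo=2 mid=2 ⇒ [-6, -13, -4, -2, -10, 1, -11, -5, -8, 0, 2]
-4=-4: mid=3
-2>-4: swap(3,8), hi=7 ⇒ [-6, -13, -4, -8, -10, 1, -11, -5, -2, 0, 2]
-8<-4: swap(2,3), lo=3 mid=4 ⇒ [-6, -13, -8, -4, -10, 1, -11, -5, -2, 0, 2]
-10<-4: swap(3,4), lo=4 mid=5 ⇒ [-6, -13, -8, -10, -4, 1, -11, -5, -2, 0, 2]
1>-4: swap(5,7), hi=6 ⇒ [-6, -13, -8, -10, -4, -5, -11, 1, -2, 0, 2]
-5<-4: swap(4,5), lo=5 mid=6 ⇒ [-6, -13, -8, -10, -5, -4, -11, 1, -2, 0, 2]
-11<-4: swap(5,6), lo=6 mid=7 ⇒ [-6, -13, -8, -10, -5, -11, -4, 1, -2, 0, 2]
done. lo=6 hi=6; arr=[-6, -13, -8, -10, -5, -11, -4, 1, -2, 0, 2]

[-6, -13, -8, -10, -5, -11, -4, 1, -2, 0, 2]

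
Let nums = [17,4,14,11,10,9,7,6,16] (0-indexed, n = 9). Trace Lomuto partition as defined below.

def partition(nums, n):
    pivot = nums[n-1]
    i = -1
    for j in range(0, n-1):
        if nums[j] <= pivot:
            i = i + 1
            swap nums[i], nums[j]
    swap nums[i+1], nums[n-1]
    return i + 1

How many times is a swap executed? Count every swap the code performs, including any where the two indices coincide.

8

pivot = nums[8] = 16; i = -1
j=0: nums[0]=17 > 16 → no swap
j=1: nums[1]=4 ≤ 16 → i=0, swap nums[0],nums[1] → [4,17,14,11,10,9,7,6,16]
j=2: nums[2]=14 ≤ 16 → i=1, swap nums[1],nums[2] → [4,14,17,11,10,9,7,6,16]
j=3: nums[3]=11 ≤ 16 → i=2, swap nums[2],nums[3] → [4,14,11,17,10,9,7,6,16]
j=4: nums[4]=10 ≤ 16 → i=3, swap nums[3],nums[4] → [4,14,11,10,17,9,7,6,16]
j=5: nums[5]=9 ≤ 16 → i=4, swap nums[4],nums[5] → [4,14,11,10,9,17,7,6,16]
j=6: nums[6]=7 ≤ 16 → i=5, swap nums[5],nums[6] → [4,14,11,10,9,7,17,6,16]
j=7: nums[7]=6 ≤ 16 → i=6, swap nums[6],nums[7] → [4,14,11,10,9,7,6,17,16]
final swap nums[7],nums[8] → [4,14,11,10,9,7,6,16,17]; return 7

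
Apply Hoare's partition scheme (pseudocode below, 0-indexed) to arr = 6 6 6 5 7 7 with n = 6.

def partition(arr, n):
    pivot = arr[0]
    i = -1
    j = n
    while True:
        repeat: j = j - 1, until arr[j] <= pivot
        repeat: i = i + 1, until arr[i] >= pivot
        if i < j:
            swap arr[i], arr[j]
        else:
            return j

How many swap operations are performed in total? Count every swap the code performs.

2

pivot = arr[0] = 6; i = -1, j = 6
j→3 (arr[3]=5≤6), i→0 (arr[0]=6≥6); i<j, swap → 5 6 6 6 7 7
j→2 (arr[2]=6≤6), i→1 (arr[1]=6≥6); i<j, swap → 5 6 6 6 7 7
j→1, i→2; i≥j, return j=1. arr = 5 6 6 6 7 7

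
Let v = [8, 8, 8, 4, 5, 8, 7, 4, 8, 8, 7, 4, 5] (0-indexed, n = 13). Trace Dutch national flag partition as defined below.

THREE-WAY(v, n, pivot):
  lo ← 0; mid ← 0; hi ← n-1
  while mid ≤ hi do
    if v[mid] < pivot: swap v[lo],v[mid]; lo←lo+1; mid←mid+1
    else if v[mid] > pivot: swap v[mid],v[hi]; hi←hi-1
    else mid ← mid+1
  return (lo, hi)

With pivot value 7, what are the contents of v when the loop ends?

lo=0 mid=0 hi=12
8>7: swap(0,12), hi=11 ⇒ [5, 8, 8, 4, 5, 8, 7, 4, 8, 8, 7, 4, 8]
5<7: swap(0,0), lo=1 mid=1 ⇒ [5, 8, 8, 4, 5, 8, 7, 4, 8, 8, 7, 4, 8]
8>7: swap(1,11), hi=10 ⇒ [5, 4, 8, 4, 5, 8, 7, 4, 8, 8, 7, 8, 8]
4<7: swap(1,1), lo=2 mid=2 ⇒ [5, 4, 8, 4, 5, 8, 7, 4, 8, 8, 7, 8, 8]
8>7: swap(2,10), hi=9 ⇒ [5, 4, 7, 4, 5, 8, 7, 4, 8, 8, 8, 8, 8]
7=7: mid=3
4<7: swap(2,3), lo=3 mid=4 ⇒ [5, 4, 4, 7, 5, 8, 7, 4, 8, 8, 8, 8, 8]
5<7: swap(3,4), lo=4 mid=5 ⇒ [5, 4, 4, 5, 7, 8, 7, 4, 8, 8, 8, 8, 8]
8>7: swap(5,9), hi=8 ⇒ [5, 4, 4, 5, 7, 8, 7, 4, 8, 8, 8, 8, 8]
8>7: swap(5,8), hi=7 ⇒ [5, 4, 4, 5, 7, 8, 7, 4, 8, 8, 8, 8, 8]
8>7: swap(5,7), hi=6 ⇒ [5, 4, 4, 5, 7, 4, 7, 8, 8, 8, 8, 8, 8]
4<7: swap(4,5), lo=5 mid=6 ⇒ [5, 4, 4, 5, 4, 7, 7, 8, 8, 8, 8, 8, 8]
7=7: mid=7
done. lo=5 hi=6; v=[5, 4, 4, 5, 4, 7, 7, 8, 8, 8, 8, 8, 8]

[5, 4, 4, 5, 4, 7, 7, 8, 8, 8, 8, 8, 8]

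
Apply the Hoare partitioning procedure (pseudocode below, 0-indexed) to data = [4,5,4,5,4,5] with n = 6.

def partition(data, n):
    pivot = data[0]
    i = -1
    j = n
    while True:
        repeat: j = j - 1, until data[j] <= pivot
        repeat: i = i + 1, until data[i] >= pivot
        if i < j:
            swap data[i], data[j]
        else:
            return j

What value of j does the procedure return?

pivot=4
j stops at 4 (4), i stops at 0 (4); swap ⇒ [4,5,4,5,4,5]
j stops at 2 (4), i stops at 1 (5); swap ⇒ [4,4,5,5,4,5]
j stops at 1, i stops at 2; i≥j ⇒ return 1. data=[4,4,5,5,4,5]

1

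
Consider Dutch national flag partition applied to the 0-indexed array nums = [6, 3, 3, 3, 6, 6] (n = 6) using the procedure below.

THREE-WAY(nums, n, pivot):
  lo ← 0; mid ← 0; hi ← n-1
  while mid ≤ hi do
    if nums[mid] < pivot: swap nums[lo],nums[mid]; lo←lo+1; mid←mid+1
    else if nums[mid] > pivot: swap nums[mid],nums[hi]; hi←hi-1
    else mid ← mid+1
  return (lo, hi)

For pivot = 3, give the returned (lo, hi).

(0, 2)

lo=0 mid=0 hi=5
6>3: swap(0,5), hi=4 ⇒ [6, 3, 3, 3, 6, 6]
6>3: swap(0,4), hi=3 ⇒ [6, 3, 3, 3, 6, 6]
6>3: swap(0,3), hi=2 ⇒ [3, 3, 3, 6, 6, 6]
3=3: mid=1
3=3: mid=2
3=3: mid=3
done. lo=0 hi=2; nums=[3, 3, 3, 6, 6, 6]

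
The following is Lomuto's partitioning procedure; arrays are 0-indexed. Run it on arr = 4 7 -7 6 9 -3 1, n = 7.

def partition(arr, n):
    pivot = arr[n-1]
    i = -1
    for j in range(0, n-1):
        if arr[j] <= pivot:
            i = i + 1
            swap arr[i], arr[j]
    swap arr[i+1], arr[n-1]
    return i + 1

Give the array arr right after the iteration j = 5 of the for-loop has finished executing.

-7 -3 4 6 9 7 1

pivot=1, i=-1
j=0: 4>1, skip
j=1: 7>1, skip
j=2: -7≤1, i=0, swap(0,2) ⇒ -7 7 4 6 9 -3 1
j=3: 6>1, skip
j=4: 9>1, skip
j=5: -3≤1, i=1, swap(1,5) ⇒ -7 -3 4 6 9 7 1
(after j=5) arr = -7 -3 4 6 9 7 1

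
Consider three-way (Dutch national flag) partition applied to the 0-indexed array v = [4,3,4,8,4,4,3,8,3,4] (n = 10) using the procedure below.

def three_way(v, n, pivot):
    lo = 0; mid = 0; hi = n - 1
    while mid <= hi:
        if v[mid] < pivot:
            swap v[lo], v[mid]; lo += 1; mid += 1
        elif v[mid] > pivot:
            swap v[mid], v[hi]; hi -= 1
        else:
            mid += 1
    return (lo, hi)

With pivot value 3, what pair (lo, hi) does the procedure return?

(0, 2)

pivot = 3; lo=0, mid=0, hi=9
v[mid]=4>3: swap v[0],v[9]; hi=8 → [4,3,4,8,4,4,3,8,3,4]
v[mid]=4>3: swap v[0],v[8]; hi=7 → [3,3,4,8,4,4,3,8,4,4]
v[mid]=3=3: mid=1
v[mid]=3=3: mid=2
v[mid]=4>3: swap v[2],v[7]; hi=6 → [3,3,8,8,4,4,3,4,4,4]
v[mid]=8>3: swap v[2],v[6]; hi=5 → [3,3,3,8,4,4,8,4,4,4]
v[mid]=3=3: mid=3
v[mid]=8>3: swap v[3],v[5]; hi=4 → [3,3,3,4,4,8,8,4,4,4]
v[mid]=4>3: swap v[3],v[4]; hi=3 → [3,3,3,4,4,8,8,4,4,4]
v[mid]=4>3: swap v[3],v[3]; hi=2 → [3,3,3,4,4,8,8,4,4,4]
end: lo=0, hi=2; v = [3,3,3,4,4,8,8,4,4,4]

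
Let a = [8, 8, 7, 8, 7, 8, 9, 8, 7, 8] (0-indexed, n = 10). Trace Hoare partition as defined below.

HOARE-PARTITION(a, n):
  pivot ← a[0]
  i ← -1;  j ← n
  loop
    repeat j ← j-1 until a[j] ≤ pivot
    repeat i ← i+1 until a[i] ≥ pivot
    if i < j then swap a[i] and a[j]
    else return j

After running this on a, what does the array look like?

[8, 7, 7, 8, 7, 8, 9, 8, 8, 8]

pivot=8
j stops at 9 (8), i stops at 0 (8); swap ⇒ [8, 8, 7, 8, 7, 8, 9, 8, 7, 8]
j stops at 8 (7), i stops at 1 (8); swap ⇒ [8, 7, 7, 8, 7, 8, 9, 8, 8, 8]
j stops at 7 (8), i stops at 3 (8); swap ⇒ [8, 7, 7, 8, 7, 8, 9, 8, 8, 8]
j stops at 5, i stops at 5; i≥j ⇒ return 5. a=[8, 7, 7, 8, 7, 8, 9, 8, 8, 8]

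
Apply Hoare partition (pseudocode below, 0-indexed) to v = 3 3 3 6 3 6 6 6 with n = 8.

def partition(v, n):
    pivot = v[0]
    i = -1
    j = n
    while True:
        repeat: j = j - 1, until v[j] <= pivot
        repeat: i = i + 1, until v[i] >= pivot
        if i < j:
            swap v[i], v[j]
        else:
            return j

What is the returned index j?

pivot=3
j stops at 4 (3), i stops at 0 (3); swap ⇒ 3 3 3 6 3 6 6 6
j stops at 2 (3), i stops at 1 (3); swap ⇒ 3 3 3 6 3 6 6 6
j stops at 1, i stops at 2; i≥j ⇒ return 1. v=3 3 3 6 3 6 6 6

1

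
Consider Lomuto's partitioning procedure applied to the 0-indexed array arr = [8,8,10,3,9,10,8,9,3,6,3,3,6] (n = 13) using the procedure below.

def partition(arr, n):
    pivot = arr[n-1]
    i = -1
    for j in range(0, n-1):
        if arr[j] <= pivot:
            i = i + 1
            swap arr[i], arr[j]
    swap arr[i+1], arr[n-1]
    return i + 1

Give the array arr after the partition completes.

[3,3,6,3,3,6,8,9,8,10,8,9,10]

pivot=6, i=-1
j=0: 8>6, skip
j=1: 8>6, skip
j=2: 10>6, skip
j=3: 3≤6, i=0, swap(0,3) ⇒ [3,8,10,8,9,10,8,9,3,6,3,3,6]
j=4: 9>6, skip
j=5: 10>6, skip
j=6: 8>6, skip
j=7: 9>6, skip
j=8: 3≤6, i=1, swap(1,8) ⇒ [3,3,10,8,9,10,8,9,8,6,3,3,6]
j=9: 6≤6, i=2, swap(2,9) ⇒ [3,3,6,8,9,10,8,9,8,10,3,3,6]
j=10: 3≤6, i=3, swap(3,10) ⇒ [3,3,6,3,9,10,8,9,8,10,8,3,6]
j=11: 3≤6, i=4, swap(4,11) ⇒ [3,3,6,3,3,10,8,9,8,10,8,9,6]
swap(5,12) ⇒ [3,3,6,3,3,6,8,9,8,10,8,9,10]; return 5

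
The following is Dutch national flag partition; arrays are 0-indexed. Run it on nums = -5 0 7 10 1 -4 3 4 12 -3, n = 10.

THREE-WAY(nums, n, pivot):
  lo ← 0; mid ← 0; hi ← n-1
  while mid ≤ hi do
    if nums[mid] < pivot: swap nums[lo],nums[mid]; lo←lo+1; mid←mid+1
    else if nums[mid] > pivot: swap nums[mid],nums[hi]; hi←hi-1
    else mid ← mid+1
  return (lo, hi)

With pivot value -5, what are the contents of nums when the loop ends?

pivot = -5; lo=0, mid=0, hi=9
nums[mid]=-5=-5: mid=1
nums[mid]=0>-5: swap nums[1],nums[9]; hi=8 → -5 -3 7 10 1 -4 3 4 12 0
nums[mid]=-3>-5: swap nums[1],nums[8]; hi=7 → -5 12 7 10 1 -4 3 4 -3 0
nums[mid]=12>-5: swap nums[1],nums[7]; hi=6 → -5 4 7 10 1 -4 3 12 -3 0
nums[mid]=4>-5: swap nums[1],nums[6]; hi=5 → -5 3 7 10 1 -4 4 12 -3 0
nums[mid]=3>-5: swap nums[1],nums[5]; hi=4 → -5 -4 7 10 1 3 4 12 -3 0
nums[mid]=-4>-5: swap nums[1],nums[4]; hi=3 → -5 1 7 10 -4 3 4 12 -3 0
nums[mid]=1>-5: swap nums[1],nums[3]; hi=2 → -5 10 7 1 -4 3 4 12 -3 0
nums[mid]=10>-5: swap nums[1],nums[2]; hi=1 → -5 7 10 1 -4 3 4 12 -3 0
nums[mid]=7>-5: swap nums[1],nums[1]; hi=0 → -5 7 10 1 -4 3 4 12 -3 0
end: lo=0, hi=0; nums = -5 7 10 1 -4 3 4 12 -3 0

-5 7 10 1 -4 3 4 12 -3 0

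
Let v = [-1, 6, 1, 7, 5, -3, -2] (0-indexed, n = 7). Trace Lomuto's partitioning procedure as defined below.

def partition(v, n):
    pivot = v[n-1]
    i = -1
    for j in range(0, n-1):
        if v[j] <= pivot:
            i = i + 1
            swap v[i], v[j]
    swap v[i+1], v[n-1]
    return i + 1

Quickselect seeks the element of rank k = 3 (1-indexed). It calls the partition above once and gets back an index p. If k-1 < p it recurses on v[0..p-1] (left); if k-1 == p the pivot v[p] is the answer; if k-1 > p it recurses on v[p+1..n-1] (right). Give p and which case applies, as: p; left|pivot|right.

1; right

pivot=-2, i=-1
j=0: -1>-2, skip
j=1: 6>-2, skip
j=2: 1>-2, skip
j=3: 7>-2, skip
j=4: 5>-2, skip
j=5: -3≤-2, i=0, swap(0,5) ⇒ [-3, 6, 1, 7, 5, -1, -2]
swap(1,6) ⇒ [-3, -2, 1, 7, 5, -1, 6]; return 1
p = 1; k-1 = 2 > 1 ⇒ right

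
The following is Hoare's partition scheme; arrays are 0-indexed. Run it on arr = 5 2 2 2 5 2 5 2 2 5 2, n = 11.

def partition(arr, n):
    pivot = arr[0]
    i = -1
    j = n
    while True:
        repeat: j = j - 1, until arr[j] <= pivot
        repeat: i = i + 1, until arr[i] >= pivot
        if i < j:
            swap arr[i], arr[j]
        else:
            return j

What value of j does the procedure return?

pivot = arr[0] = 5; i = -1, j = 11
j→10 (arr[10]=2≤5), i→0 (arr[0]=5≥5); i<j, swap → 2 2 2 2 5 2 5 2 2 5 5
j→9 (arr[9]=5≤5), i→4 (arr[4]=5≥5); i<j, swap → 2 2 2 2 5 2 5 2 2 5 5
j→8 (arr[8]=2≤5), i→6 (arr[6]=5≥5); i<j, swap → 2 2 2 2 5 2 2 2 5 5 5
j→7, i→8; i≥j, return j=7. arr = 2 2 2 2 5 2 2 2 5 5 5

7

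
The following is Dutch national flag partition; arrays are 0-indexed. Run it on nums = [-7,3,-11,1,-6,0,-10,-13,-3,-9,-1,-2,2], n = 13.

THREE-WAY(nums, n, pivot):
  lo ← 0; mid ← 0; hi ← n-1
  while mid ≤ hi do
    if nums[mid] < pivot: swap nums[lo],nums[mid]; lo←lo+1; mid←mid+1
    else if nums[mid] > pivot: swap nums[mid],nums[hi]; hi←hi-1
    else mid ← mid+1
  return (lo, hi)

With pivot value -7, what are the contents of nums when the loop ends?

pivot = -7; lo=0, mid=0, hi=12
nums[mid]=-7=-7: mid=1
nums[mid]=3>-7: swap nums[1],nums[12]; hi=11 → [-7,2,-11,1,-6,0,-10,-13,-3,-9,-1,-2,3]
nums[mid]=2>-7: swap nums[1],nums[11]; hi=10 → [-7,-2,-11,1,-6,0,-10,-13,-3,-9,-1,2,3]
nums[mid]=-2>-7: swap nums[1],nums[10]; hi=9 → [-7,-1,-11,1,-6,0,-10,-13,-3,-9,-2,2,3]
nums[mid]=-1>-7: swap nums[1],nums[9]; hi=8 → [-7,-9,-11,1,-6,0,-10,-13,-3,-1,-2,2,3]
nums[mid]=-9<-7: swap nums[0],nums[1]; lo=1,mid=2 → [-9,-7,-11,1,-6,0,-10,-13,-3,-1,-2,2,3]
nums[mid]=-11<-7: swap nums[1],nums[2]; lo=2,mid=3 → [-9,-11,-7,1,-6,0,-10,-13,-3,-1,-2,2,3]
nums[mid]=1>-7: swap nums[3],nums[8]; hi=7 → [-9,-11,-7,-3,-6,0,-10,-13,1,-1,-2,2,3]
nums[mid]=-3>-7: swap nums[3],nums[7]; hi=6 → [-9,-11,-7,-13,-6,0,-10,-3,1,-1,-2,2,3]
nums[mid]=-13<-7: swap nums[2],nums[3]; lo=3,mid=4 → [-9,-11,-13,-7,-6,0,-10,-3,1,-1,-2,2,3]
nums[mid]=-6>-7: swap nums[4],nums[6]; hi=5 → [-9,-11,-13,-7,-10,0,-6,-3,1,-1,-2,2,3]
nums[mid]=-10<-7: swap nums[3],nums[4]; lo=4,mid=5 → [-9,-11,-13,-10,-7,0,-6,-3,1,-1,-2,2,3]
nums[mid]=0>-7: swap nums[5],nums[5]; hi=4 → [-9,-11,-13,-10,-7,0,-6,-3,1,-1,-2,2,3]
end: lo=4, hi=4; nums = [-9,-11,-13,-10,-7,0,-6,-3,1,-1,-2,2,3]

[-9,-11,-13,-10,-7,0,-6,-3,1,-1,-2,2,3]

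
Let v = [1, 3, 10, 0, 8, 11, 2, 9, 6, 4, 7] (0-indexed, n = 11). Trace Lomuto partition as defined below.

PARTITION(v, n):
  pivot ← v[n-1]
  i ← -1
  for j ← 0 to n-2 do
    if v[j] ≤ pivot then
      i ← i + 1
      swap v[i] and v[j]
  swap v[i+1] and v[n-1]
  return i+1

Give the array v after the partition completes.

pivot=7, i=-1
j=0: 1≤7, i=0, swap(0,0) ⇒ [1, 3, 10, 0, 8, 11, 2, 9, 6, 4, 7]
j=1: 3≤7, i=1, swap(1,1) ⇒ [1, 3, 10, 0, 8, 11, 2, 9, 6, 4, 7]
j=2: 10>7, skip
j=3: 0≤7, i=2, swap(2,3) ⇒ [1, 3, 0, 10, 8, 11, 2, 9, 6, 4, 7]
j=4: 8>7, skip
j=5: 11>7, skip
j=6: 2≤7, i=3, swap(3,6) ⇒ [1, 3, 0, 2, 8, 11, 10, 9, 6, 4, 7]
j=7: 9>7, skip
j=8: 6≤7, i=4, swap(4,8) ⇒ [1, 3, 0, 2, 6, 11, 10, 9, 8, 4, 7]
j=9: 4≤7, i=5, swap(5,9) ⇒ [1, 3, 0, 2, 6, 4, 10, 9, 8, 11, 7]
swap(6,10) ⇒ [1, 3, 0, 2, 6, 4, 7, 9, 8, 11, 10]; return 6

[1, 3, 0, 2, 6, 4, 7, 9, 8, 11, 10]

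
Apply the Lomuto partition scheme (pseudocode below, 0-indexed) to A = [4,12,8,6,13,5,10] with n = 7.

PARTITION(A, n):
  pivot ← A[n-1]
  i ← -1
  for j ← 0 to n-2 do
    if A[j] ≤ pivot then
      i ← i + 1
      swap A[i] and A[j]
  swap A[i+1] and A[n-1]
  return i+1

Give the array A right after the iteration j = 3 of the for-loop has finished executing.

pivot=10, i=-1
j=0: 4≤10, i=0, swap(0,0) ⇒ [4,12,8,6,13,5,10]
j=1: 12>10, skip
j=2: 8≤10, i=1, swap(1,2) ⇒ [4,8,12,6,13,5,10]
j=3: 6≤10, i=2, swap(2,3) ⇒ [4,8,6,12,13,5,10]
(after j=3) A = [4,8,6,12,13,5,10]

[4,8,6,12,13,5,10]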